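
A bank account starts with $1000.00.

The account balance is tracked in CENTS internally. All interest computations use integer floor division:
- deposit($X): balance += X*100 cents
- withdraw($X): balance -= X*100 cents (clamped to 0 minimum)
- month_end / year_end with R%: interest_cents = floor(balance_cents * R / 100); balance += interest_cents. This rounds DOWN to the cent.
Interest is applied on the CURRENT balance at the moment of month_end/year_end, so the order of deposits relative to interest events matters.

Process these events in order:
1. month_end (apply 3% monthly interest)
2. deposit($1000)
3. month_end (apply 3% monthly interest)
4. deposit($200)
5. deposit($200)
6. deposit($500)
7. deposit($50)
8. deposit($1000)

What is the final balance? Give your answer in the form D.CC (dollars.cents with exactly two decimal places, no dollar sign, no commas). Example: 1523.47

After 1 (month_end (apply 3% monthly interest)): balance=$1030.00 total_interest=$30.00
After 2 (deposit($1000)): balance=$2030.00 total_interest=$30.00
After 3 (month_end (apply 3% monthly interest)): balance=$2090.90 total_interest=$90.90
After 4 (deposit($200)): balance=$2290.90 total_interest=$90.90
After 5 (deposit($200)): balance=$2490.90 total_interest=$90.90
After 6 (deposit($500)): balance=$2990.90 total_interest=$90.90
After 7 (deposit($50)): balance=$3040.90 total_interest=$90.90
After 8 (deposit($1000)): balance=$4040.90 total_interest=$90.90

Answer: 4040.90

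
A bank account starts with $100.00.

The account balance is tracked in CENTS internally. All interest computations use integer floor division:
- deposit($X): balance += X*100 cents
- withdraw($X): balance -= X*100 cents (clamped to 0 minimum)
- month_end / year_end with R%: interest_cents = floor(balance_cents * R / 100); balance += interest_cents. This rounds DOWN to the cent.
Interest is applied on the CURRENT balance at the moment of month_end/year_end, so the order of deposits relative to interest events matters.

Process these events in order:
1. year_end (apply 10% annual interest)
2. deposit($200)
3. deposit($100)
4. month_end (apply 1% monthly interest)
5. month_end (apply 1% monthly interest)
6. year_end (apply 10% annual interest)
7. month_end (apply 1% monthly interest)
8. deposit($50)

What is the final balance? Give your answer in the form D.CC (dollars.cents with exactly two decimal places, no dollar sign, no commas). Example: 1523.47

After 1 (year_end (apply 10% annual interest)): balance=$110.00 total_interest=$10.00
After 2 (deposit($200)): balance=$310.00 total_interest=$10.00
After 3 (deposit($100)): balance=$410.00 total_interest=$10.00
After 4 (month_end (apply 1% monthly interest)): balance=$414.10 total_interest=$14.10
After 5 (month_end (apply 1% monthly interest)): balance=$418.24 total_interest=$18.24
After 6 (year_end (apply 10% annual interest)): balance=$460.06 total_interest=$60.06
After 7 (month_end (apply 1% monthly interest)): balance=$464.66 total_interest=$64.66
After 8 (deposit($50)): balance=$514.66 total_interest=$64.66

Answer: 514.66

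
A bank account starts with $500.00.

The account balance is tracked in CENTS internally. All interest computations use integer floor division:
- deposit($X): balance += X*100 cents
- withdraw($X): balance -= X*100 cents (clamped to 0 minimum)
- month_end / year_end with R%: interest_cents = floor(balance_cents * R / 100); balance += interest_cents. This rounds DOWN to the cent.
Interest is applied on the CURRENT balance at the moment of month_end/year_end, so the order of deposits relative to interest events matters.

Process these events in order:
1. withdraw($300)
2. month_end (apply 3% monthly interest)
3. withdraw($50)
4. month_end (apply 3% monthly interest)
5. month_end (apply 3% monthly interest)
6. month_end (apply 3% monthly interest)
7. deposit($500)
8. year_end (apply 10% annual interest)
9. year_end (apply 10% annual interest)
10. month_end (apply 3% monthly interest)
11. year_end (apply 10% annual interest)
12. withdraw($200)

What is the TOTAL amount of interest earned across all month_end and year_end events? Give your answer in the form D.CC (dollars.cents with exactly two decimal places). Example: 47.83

Answer: 269.13

Derivation:
After 1 (withdraw($300)): balance=$200.00 total_interest=$0.00
After 2 (month_end (apply 3% monthly interest)): balance=$206.00 total_interest=$6.00
After 3 (withdraw($50)): balance=$156.00 total_interest=$6.00
After 4 (month_end (apply 3% monthly interest)): balance=$160.68 total_interest=$10.68
After 5 (month_end (apply 3% monthly interest)): balance=$165.50 total_interest=$15.50
After 6 (month_end (apply 3% monthly interest)): balance=$170.46 total_interest=$20.46
After 7 (deposit($500)): balance=$670.46 total_interest=$20.46
After 8 (year_end (apply 10% annual interest)): balance=$737.50 total_interest=$87.50
After 9 (year_end (apply 10% annual interest)): balance=$811.25 total_interest=$161.25
After 10 (month_end (apply 3% monthly interest)): balance=$835.58 total_interest=$185.58
After 11 (year_end (apply 10% annual interest)): balance=$919.13 total_interest=$269.13
After 12 (withdraw($200)): balance=$719.13 total_interest=$269.13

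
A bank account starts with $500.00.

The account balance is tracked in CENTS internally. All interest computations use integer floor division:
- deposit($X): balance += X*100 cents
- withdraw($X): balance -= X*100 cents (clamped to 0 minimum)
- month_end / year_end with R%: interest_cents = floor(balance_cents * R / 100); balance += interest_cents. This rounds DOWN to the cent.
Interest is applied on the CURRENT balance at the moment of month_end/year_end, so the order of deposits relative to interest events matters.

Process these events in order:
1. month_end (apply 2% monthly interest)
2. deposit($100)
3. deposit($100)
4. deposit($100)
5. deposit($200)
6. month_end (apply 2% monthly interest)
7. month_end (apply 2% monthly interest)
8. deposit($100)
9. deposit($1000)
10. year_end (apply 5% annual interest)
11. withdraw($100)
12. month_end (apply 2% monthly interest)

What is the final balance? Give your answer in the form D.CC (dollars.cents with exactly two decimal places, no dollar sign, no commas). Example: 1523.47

Answer: 2201.50

Derivation:
After 1 (month_end (apply 2% monthly interest)): balance=$510.00 total_interest=$10.00
After 2 (deposit($100)): balance=$610.00 total_interest=$10.00
After 3 (deposit($100)): balance=$710.00 total_interest=$10.00
After 4 (deposit($100)): balance=$810.00 total_interest=$10.00
After 5 (deposit($200)): balance=$1010.00 total_interest=$10.00
After 6 (month_end (apply 2% monthly interest)): balance=$1030.20 total_interest=$30.20
After 7 (month_end (apply 2% monthly interest)): balance=$1050.80 total_interest=$50.80
After 8 (deposit($100)): balance=$1150.80 total_interest=$50.80
After 9 (deposit($1000)): balance=$2150.80 total_interest=$50.80
After 10 (year_end (apply 5% annual interest)): balance=$2258.34 total_interest=$158.34
After 11 (withdraw($100)): balance=$2158.34 total_interest=$158.34
After 12 (month_end (apply 2% monthly interest)): balance=$2201.50 total_interest=$201.50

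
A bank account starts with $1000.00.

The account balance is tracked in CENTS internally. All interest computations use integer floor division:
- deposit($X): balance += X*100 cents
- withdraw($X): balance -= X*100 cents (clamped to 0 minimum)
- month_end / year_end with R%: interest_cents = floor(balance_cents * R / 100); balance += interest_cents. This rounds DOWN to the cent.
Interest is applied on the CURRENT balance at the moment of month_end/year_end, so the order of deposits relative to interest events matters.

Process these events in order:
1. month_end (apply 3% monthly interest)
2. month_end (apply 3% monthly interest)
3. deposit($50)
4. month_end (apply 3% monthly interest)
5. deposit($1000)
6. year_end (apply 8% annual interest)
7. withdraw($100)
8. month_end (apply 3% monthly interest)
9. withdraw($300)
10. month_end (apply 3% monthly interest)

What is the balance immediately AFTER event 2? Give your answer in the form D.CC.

Answer: 1060.90

Derivation:
After 1 (month_end (apply 3% monthly interest)): balance=$1030.00 total_interest=$30.00
After 2 (month_end (apply 3% monthly interest)): balance=$1060.90 total_interest=$60.90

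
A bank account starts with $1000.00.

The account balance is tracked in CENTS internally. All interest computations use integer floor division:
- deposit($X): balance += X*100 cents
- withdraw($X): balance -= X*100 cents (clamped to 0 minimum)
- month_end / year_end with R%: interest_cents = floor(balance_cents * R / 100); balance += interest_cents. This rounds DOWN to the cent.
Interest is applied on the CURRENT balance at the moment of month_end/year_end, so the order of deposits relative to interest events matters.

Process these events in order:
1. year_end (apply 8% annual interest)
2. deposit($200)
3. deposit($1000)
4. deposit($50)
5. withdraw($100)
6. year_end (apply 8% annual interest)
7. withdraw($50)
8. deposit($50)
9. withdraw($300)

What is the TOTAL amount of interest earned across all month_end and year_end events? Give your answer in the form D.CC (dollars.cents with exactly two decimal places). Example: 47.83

After 1 (year_end (apply 8% annual interest)): balance=$1080.00 total_interest=$80.00
After 2 (deposit($200)): balance=$1280.00 total_interest=$80.00
After 3 (deposit($1000)): balance=$2280.00 total_interest=$80.00
After 4 (deposit($50)): balance=$2330.00 total_interest=$80.00
After 5 (withdraw($100)): balance=$2230.00 total_interest=$80.00
After 6 (year_end (apply 8% annual interest)): balance=$2408.40 total_interest=$258.40
After 7 (withdraw($50)): balance=$2358.40 total_interest=$258.40
After 8 (deposit($50)): balance=$2408.40 total_interest=$258.40
After 9 (withdraw($300)): balance=$2108.40 total_interest=$258.40

Answer: 258.40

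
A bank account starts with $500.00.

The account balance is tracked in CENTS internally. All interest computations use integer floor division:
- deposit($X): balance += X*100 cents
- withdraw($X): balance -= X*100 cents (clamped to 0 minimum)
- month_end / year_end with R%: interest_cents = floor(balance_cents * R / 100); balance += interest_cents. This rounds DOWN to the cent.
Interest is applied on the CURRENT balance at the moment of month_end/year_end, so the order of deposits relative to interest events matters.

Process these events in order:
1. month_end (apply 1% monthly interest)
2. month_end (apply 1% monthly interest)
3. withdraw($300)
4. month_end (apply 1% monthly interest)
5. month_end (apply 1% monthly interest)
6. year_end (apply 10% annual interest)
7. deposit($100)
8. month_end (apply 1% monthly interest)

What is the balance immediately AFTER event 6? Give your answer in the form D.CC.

After 1 (month_end (apply 1% monthly interest)): balance=$505.00 total_interest=$5.00
After 2 (month_end (apply 1% monthly interest)): balance=$510.05 total_interest=$10.05
After 3 (withdraw($300)): balance=$210.05 total_interest=$10.05
After 4 (month_end (apply 1% monthly interest)): balance=$212.15 total_interest=$12.15
After 5 (month_end (apply 1% monthly interest)): balance=$214.27 total_interest=$14.27
After 6 (year_end (apply 10% annual interest)): balance=$235.69 total_interest=$35.69

Answer: 235.69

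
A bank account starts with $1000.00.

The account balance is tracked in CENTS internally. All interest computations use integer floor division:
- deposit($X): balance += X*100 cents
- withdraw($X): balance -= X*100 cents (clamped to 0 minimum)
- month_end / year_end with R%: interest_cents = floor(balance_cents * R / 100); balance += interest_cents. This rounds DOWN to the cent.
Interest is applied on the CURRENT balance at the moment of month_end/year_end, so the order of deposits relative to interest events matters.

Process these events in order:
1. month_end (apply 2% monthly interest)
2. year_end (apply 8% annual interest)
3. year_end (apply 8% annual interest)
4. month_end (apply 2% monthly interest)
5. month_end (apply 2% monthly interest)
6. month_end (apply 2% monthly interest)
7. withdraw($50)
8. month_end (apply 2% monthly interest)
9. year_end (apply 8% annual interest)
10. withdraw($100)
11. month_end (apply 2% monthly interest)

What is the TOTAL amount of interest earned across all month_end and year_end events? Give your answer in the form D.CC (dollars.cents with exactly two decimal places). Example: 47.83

Answer: 410.43

Derivation:
After 1 (month_end (apply 2% monthly interest)): balance=$1020.00 total_interest=$20.00
After 2 (year_end (apply 8% annual interest)): balance=$1101.60 total_interest=$101.60
After 3 (year_end (apply 8% annual interest)): balance=$1189.72 total_interest=$189.72
After 4 (month_end (apply 2% monthly interest)): balance=$1213.51 total_interest=$213.51
After 5 (month_end (apply 2% monthly interest)): balance=$1237.78 total_interest=$237.78
After 6 (month_end (apply 2% monthly interest)): balance=$1262.53 total_interest=$262.53
After 7 (withdraw($50)): balance=$1212.53 total_interest=$262.53
After 8 (month_end (apply 2% monthly interest)): balance=$1236.78 total_interest=$286.78
After 9 (year_end (apply 8% annual interest)): balance=$1335.72 total_interest=$385.72
After 10 (withdraw($100)): balance=$1235.72 total_interest=$385.72
After 11 (month_end (apply 2% monthly interest)): balance=$1260.43 total_interest=$410.43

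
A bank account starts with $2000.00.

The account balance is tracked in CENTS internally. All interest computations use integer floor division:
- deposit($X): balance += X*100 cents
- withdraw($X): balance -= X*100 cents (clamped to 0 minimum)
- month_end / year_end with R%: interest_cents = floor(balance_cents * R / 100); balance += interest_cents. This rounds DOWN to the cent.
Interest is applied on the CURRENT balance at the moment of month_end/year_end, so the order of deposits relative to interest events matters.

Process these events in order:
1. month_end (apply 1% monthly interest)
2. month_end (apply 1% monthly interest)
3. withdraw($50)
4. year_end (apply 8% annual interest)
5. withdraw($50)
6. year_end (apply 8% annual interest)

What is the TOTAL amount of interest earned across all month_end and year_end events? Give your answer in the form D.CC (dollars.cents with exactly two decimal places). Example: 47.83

Answer: 367.36

Derivation:
After 1 (month_end (apply 1% monthly interest)): balance=$2020.00 total_interest=$20.00
After 2 (month_end (apply 1% monthly interest)): balance=$2040.20 total_interest=$40.20
After 3 (withdraw($50)): balance=$1990.20 total_interest=$40.20
After 4 (year_end (apply 8% annual interest)): balance=$2149.41 total_interest=$199.41
After 5 (withdraw($50)): balance=$2099.41 total_interest=$199.41
After 6 (year_end (apply 8% annual interest)): balance=$2267.36 total_interest=$367.36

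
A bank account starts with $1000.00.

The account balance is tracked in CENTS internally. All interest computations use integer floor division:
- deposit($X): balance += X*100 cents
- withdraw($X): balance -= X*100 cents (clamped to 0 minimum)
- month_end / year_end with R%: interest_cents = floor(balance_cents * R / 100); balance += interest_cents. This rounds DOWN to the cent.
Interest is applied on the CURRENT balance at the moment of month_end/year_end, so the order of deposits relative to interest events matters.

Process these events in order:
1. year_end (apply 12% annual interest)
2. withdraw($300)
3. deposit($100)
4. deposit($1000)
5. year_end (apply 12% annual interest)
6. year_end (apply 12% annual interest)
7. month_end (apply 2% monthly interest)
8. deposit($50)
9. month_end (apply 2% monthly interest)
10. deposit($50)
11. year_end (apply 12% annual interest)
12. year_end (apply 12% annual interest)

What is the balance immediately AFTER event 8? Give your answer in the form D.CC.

After 1 (year_end (apply 12% annual interest)): balance=$1120.00 total_interest=$120.00
After 2 (withdraw($300)): balance=$820.00 total_interest=$120.00
After 3 (deposit($100)): balance=$920.00 total_interest=$120.00
After 4 (deposit($1000)): balance=$1920.00 total_interest=$120.00
After 5 (year_end (apply 12% annual interest)): balance=$2150.40 total_interest=$350.40
After 6 (year_end (apply 12% annual interest)): balance=$2408.44 total_interest=$608.44
After 7 (month_end (apply 2% monthly interest)): balance=$2456.60 total_interest=$656.60
After 8 (deposit($50)): balance=$2506.60 total_interest=$656.60

Answer: 2506.60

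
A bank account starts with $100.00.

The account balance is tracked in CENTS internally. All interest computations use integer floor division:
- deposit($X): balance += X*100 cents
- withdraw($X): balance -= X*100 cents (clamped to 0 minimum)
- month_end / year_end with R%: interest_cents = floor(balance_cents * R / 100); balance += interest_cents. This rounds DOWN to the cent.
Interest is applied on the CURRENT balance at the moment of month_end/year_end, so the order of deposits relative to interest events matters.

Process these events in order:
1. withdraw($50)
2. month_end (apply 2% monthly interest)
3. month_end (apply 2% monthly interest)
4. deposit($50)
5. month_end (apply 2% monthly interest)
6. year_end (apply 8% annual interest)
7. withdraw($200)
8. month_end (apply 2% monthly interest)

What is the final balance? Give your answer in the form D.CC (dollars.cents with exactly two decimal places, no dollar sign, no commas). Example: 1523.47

After 1 (withdraw($50)): balance=$50.00 total_interest=$0.00
After 2 (month_end (apply 2% monthly interest)): balance=$51.00 total_interest=$1.00
After 3 (month_end (apply 2% monthly interest)): balance=$52.02 total_interest=$2.02
After 4 (deposit($50)): balance=$102.02 total_interest=$2.02
After 5 (month_end (apply 2% monthly interest)): balance=$104.06 total_interest=$4.06
After 6 (year_end (apply 8% annual interest)): balance=$112.38 total_interest=$12.38
After 7 (withdraw($200)): balance=$0.00 total_interest=$12.38
After 8 (month_end (apply 2% monthly interest)): balance=$0.00 total_interest=$12.38

Answer: 0.00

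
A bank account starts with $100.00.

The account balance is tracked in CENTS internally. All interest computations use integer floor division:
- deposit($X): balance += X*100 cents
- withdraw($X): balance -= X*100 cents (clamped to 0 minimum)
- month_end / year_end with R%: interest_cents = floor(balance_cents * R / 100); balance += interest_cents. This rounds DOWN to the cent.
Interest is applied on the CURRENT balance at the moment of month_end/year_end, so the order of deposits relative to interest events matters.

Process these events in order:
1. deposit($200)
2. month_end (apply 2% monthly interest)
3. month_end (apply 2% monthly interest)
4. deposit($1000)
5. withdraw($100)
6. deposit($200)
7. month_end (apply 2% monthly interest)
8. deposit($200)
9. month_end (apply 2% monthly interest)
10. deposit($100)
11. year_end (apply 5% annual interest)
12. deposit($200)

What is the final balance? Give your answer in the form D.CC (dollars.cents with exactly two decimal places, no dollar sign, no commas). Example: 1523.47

After 1 (deposit($200)): balance=$300.00 total_interest=$0.00
After 2 (month_end (apply 2% monthly interest)): balance=$306.00 total_interest=$6.00
After 3 (month_end (apply 2% monthly interest)): balance=$312.12 total_interest=$12.12
After 4 (deposit($1000)): balance=$1312.12 total_interest=$12.12
After 5 (withdraw($100)): balance=$1212.12 total_interest=$12.12
After 6 (deposit($200)): balance=$1412.12 total_interest=$12.12
After 7 (month_end (apply 2% monthly interest)): balance=$1440.36 total_interest=$40.36
After 8 (deposit($200)): balance=$1640.36 total_interest=$40.36
After 9 (month_end (apply 2% monthly interest)): balance=$1673.16 total_interest=$73.16
After 10 (deposit($100)): balance=$1773.16 total_interest=$73.16
After 11 (year_end (apply 5% annual interest)): balance=$1861.81 total_interest=$161.81
After 12 (deposit($200)): balance=$2061.81 total_interest=$161.81

Answer: 2061.81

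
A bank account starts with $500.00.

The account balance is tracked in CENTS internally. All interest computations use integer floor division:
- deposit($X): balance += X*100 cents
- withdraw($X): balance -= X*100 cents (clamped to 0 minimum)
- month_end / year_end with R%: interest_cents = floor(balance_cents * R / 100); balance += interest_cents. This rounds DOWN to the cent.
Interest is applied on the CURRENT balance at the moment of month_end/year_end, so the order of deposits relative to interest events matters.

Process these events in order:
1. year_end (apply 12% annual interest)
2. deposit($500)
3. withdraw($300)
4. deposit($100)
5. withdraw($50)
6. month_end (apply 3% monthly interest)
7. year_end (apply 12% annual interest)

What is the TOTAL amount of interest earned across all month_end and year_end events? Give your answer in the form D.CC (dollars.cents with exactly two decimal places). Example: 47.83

Answer: 184.41

Derivation:
After 1 (year_end (apply 12% annual interest)): balance=$560.00 total_interest=$60.00
After 2 (deposit($500)): balance=$1060.00 total_interest=$60.00
After 3 (withdraw($300)): balance=$760.00 total_interest=$60.00
After 4 (deposit($100)): balance=$860.00 total_interest=$60.00
After 5 (withdraw($50)): balance=$810.00 total_interest=$60.00
After 6 (month_end (apply 3% monthly interest)): balance=$834.30 total_interest=$84.30
After 7 (year_end (apply 12% annual interest)): balance=$934.41 total_interest=$184.41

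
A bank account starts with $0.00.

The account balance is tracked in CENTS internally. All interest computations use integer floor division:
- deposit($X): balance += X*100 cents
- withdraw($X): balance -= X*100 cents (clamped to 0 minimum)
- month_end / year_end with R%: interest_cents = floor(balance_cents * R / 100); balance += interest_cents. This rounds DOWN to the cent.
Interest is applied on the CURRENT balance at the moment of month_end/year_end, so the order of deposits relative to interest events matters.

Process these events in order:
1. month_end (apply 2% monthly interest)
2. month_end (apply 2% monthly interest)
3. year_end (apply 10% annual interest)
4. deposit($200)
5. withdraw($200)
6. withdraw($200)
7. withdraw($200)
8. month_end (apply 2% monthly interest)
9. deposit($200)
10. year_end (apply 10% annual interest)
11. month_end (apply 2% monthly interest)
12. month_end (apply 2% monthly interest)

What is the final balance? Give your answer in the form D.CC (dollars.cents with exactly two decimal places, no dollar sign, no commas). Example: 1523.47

After 1 (month_end (apply 2% monthly interest)): balance=$0.00 total_interest=$0.00
After 2 (month_end (apply 2% monthly interest)): balance=$0.00 total_interest=$0.00
After 3 (year_end (apply 10% annual interest)): balance=$0.00 total_interest=$0.00
After 4 (deposit($200)): balance=$200.00 total_interest=$0.00
After 5 (withdraw($200)): balance=$0.00 total_interest=$0.00
After 6 (withdraw($200)): balance=$0.00 total_interest=$0.00
After 7 (withdraw($200)): balance=$0.00 total_interest=$0.00
After 8 (month_end (apply 2% monthly interest)): balance=$0.00 total_interest=$0.00
After 9 (deposit($200)): balance=$200.00 total_interest=$0.00
After 10 (year_end (apply 10% annual interest)): balance=$220.00 total_interest=$20.00
After 11 (month_end (apply 2% monthly interest)): balance=$224.40 total_interest=$24.40
After 12 (month_end (apply 2% monthly interest)): balance=$228.88 total_interest=$28.88

Answer: 228.88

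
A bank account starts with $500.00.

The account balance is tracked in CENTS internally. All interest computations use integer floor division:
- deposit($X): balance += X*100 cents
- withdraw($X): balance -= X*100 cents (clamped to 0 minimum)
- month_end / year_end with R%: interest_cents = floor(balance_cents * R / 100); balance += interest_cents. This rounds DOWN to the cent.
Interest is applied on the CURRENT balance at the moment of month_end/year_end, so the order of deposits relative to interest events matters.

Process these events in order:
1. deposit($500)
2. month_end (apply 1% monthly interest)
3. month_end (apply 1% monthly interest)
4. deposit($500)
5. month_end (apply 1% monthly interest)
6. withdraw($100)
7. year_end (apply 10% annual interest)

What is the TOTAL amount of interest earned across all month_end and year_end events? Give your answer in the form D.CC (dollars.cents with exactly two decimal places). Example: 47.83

Answer: 178.83

Derivation:
After 1 (deposit($500)): balance=$1000.00 total_interest=$0.00
After 2 (month_end (apply 1% monthly interest)): balance=$1010.00 total_interest=$10.00
After 3 (month_end (apply 1% monthly interest)): balance=$1020.10 total_interest=$20.10
After 4 (deposit($500)): balance=$1520.10 total_interest=$20.10
After 5 (month_end (apply 1% monthly interest)): balance=$1535.30 total_interest=$35.30
After 6 (withdraw($100)): balance=$1435.30 total_interest=$35.30
After 7 (year_end (apply 10% annual interest)): balance=$1578.83 total_interest=$178.83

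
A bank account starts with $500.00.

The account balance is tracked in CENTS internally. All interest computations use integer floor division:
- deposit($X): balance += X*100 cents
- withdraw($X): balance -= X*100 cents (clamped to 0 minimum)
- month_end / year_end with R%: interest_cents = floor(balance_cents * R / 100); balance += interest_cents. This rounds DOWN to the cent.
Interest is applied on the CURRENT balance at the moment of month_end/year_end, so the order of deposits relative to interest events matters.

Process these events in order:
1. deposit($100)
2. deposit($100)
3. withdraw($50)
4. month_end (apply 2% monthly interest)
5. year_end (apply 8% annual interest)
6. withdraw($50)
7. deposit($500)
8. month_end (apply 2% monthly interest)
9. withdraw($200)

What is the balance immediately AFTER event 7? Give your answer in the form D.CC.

Answer: 1166.04

Derivation:
After 1 (deposit($100)): balance=$600.00 total_interest=$0.00
After 2 (deposit($100)): balance=$700.00 total_interest=$0.00
After 3 (withdraw($50)): balance=$650.00 total_interest=$0.00
After 4 (month_end (apply 2% monthly interest)): balance=$663.00 total_interest=$13.00
After 5 (year_end (apply 8% annual interest)): balance=$716.04 total_interest=$66.04
After 6 (withdraw($50)): balance=$666.04 total_interest=$66.04
After 7 (deposit($500)): balance=$1166.04 total_interest=$66.04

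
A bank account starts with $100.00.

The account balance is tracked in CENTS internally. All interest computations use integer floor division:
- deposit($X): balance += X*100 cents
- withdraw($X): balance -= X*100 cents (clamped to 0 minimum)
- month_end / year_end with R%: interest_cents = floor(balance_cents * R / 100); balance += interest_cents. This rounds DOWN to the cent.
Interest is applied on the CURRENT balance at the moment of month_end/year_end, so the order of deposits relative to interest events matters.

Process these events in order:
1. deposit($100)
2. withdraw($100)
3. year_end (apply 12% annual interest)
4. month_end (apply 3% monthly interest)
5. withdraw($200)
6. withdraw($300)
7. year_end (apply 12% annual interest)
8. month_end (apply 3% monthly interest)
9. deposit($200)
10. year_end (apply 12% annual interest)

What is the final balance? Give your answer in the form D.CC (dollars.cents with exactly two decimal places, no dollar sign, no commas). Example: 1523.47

After 1 (deposit($100)): balance=$200.00 total_interest=$0.00
After 2 (withdraw($100)): balance=$100.00 total_interest=$0.00
After 3 (year_end (apply 12% annual interest)): balance=$112.00 total_interest=$12.00
After 4 (month_end (apply 3% monthly interest)): balance=$115.36 total_interest=$15.36
After 5 (withdraw($200)): balance=$0.00 total_interest=$15.36
After 6 (withdraw($300)): balance=$0.00 total_interest=$15.36
After 7 (year_end (apply 12% annual interest)): balance=$0.00 total_interest=$15.36
After 8 (month_end (apply 3% monthly interest)): balance=$0.00 total_interest=$15.36
After 9 (deposit($200)): balance=$200.00 total_interest=$15.36
After 10 (year_end (apply 12% annual interest)): balance=$224.00 total_interest=$39.36

Answer: 224.00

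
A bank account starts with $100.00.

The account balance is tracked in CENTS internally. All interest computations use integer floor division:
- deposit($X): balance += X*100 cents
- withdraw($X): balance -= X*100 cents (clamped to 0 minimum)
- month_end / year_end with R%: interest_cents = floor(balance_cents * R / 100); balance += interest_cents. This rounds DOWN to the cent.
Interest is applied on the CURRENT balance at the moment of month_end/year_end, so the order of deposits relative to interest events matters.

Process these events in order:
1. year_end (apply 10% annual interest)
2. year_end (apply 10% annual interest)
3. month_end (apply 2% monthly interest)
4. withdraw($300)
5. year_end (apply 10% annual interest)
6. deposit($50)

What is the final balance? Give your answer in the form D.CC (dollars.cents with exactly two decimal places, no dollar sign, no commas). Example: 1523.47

Answer: 50.00

Derivation:
After 1 (year_end (apply 10% annual interest)): balance=$110.00 total_interest=$10.00
After 2 (year_end (apply 10% annual interest)): balance=$121.00 total_interest=$21.00
After 3 (month_end (apply 2% monthly interest)): balance=$123.42 total_interest=$23.42
After 4 (withdraw($300)): balance=$0.00 total_interest=$23.42
After 5 (year_end (apply 10% annual interest)): balance=$0.00 total_interest=$23.42
After 6 (deposit($50)): balance=$50.00 total_interest=$23.42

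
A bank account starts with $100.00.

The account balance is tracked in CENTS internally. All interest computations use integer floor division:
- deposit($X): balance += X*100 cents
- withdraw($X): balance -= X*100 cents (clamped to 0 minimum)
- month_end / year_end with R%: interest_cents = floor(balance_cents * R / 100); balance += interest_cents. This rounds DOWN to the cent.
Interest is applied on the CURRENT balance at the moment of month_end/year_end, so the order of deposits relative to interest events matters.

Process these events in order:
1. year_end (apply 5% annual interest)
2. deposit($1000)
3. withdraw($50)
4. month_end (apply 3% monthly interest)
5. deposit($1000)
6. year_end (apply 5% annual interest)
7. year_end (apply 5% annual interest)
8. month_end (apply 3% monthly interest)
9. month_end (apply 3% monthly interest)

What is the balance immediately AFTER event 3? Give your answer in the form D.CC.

Answer: 1055.00

Derivation:
After 1 (year_end (apply 5% annual interest)): balance=$105.00 total_interest=$5.00
After 2 (deposit($1000)): balance=$1105.00 total_interest=$5.00
After 3 (withdraw($50)): balance=$1055.00 total_interest=$5.00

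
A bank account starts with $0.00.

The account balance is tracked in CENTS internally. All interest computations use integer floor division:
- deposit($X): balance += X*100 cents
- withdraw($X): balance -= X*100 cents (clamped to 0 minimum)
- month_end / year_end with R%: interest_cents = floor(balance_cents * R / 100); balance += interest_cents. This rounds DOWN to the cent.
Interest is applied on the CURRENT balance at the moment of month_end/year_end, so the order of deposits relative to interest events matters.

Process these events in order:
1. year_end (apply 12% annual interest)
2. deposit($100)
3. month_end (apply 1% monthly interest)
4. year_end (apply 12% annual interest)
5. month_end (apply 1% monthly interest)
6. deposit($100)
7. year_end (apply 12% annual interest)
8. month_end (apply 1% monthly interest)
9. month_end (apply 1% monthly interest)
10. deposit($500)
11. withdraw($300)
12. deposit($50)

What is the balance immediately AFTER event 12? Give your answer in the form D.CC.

Answer: 494.77

Derivation:
After 1 (year_end (apply 12% annual interest)): balance=$0.00 total_interest=$0.00
After 2 (deposit($100)): balance=$100.00 total_interest=$0.00
After 3 (month_end (apply 1% monthly interest)): balance=$101.00 total_interest=$1.00
After 4 (year_end (apply 12% annual interest)): balance=$113.12 total_interest=$13.12
After 5 (month_end (apply 1% monthly interest)): balance=$114.25 total_interest=$14.25
After 6 (deposit($100)): balance=$214.25 total_interest=$14.25
After 7 (year_end (apply 12% annual interest)): balance=$239.96 total_interest=$39.96
After 8 (month_end (apply 1% monthly interest)): balance=$242.35 total_interest=$42.35
After 9 (month_end (apply 1% monthly interest)): balance=$244.77 total_interest=$44.77
After 10 (deposit($500)): balance=$744.77 total_interest=$44.77
After 11 (withdraw($300)): balance=$444.77 total_interest=$44.77
After 12 (deposit($50)): balance=$494.77 total_interest=$44.77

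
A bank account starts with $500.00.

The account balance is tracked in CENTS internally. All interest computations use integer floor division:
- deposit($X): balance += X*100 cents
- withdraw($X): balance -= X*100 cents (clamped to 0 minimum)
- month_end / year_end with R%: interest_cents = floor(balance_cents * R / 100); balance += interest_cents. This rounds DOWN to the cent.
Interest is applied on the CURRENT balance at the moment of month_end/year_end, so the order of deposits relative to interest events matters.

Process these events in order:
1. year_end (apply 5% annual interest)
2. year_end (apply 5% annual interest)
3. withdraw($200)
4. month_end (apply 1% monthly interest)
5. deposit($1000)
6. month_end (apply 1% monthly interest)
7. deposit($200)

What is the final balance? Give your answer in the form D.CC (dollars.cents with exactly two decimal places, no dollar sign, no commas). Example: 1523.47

After 1 (year_end (apply 5% annual interest)): balance=$525.00 total_interest=$25.00
After 2 (year_end (apply 5% annual interest)): balance=$551.25 total_interest=$51.25
After 3 (withdraw($200)): balance=$351.25 total_interest=$51.25
After 4 (month_end (apply 1% monthly interest)): balance=$354.76 total_interest=$54.76
After 5 (deposit($1000)): balance=$1354.76 total_interest=$54.76
After 6 (month_end (apply 1% monthly interest)): balance=$1368.30 total_interest=$68.30
After 7 (deposit($200)): balance=$1568.30 total_interest=$68.30

Answer: 1568.30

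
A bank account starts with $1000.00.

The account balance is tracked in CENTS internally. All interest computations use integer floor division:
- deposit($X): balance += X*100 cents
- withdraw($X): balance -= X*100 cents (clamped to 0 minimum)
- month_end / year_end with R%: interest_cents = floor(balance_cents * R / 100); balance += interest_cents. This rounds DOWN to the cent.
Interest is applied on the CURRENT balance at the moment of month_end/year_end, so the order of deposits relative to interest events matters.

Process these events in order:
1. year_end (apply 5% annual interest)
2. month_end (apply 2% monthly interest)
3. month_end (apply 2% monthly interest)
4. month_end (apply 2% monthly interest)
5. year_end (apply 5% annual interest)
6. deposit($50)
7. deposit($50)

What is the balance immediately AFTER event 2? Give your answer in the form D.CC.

After 1 (year_end (apply 5% annual interest)): balance=$1050.00 total_interest=$50.00
After 2 (month_end (apply 2% monthly interest)): balance=$1071.00 total_interest=$71.00

Answer: 1071.00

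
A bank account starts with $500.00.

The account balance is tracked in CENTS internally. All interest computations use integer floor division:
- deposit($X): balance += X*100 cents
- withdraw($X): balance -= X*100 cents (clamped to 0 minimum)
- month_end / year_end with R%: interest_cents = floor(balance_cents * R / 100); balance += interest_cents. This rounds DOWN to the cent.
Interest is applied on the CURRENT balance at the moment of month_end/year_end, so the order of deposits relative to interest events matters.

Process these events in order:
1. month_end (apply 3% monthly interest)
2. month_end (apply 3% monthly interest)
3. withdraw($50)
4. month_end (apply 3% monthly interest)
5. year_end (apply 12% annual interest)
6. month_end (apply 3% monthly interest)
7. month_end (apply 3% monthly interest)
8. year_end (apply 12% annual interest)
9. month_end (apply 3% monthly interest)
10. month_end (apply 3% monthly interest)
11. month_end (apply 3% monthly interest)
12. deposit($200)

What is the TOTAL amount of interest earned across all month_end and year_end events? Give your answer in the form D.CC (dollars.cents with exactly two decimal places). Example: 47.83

After 1 (month_end (apply 3% monthly interest)): balance=$515.00 total_interest=$15.00
After 2 (month_end (apply 3% monthly interest)): balance=$530.45 total_interest=$30.45
After 3 (withdraw($50)): balance=$480.45 total_interest=$30.45
After 4 (month_end (apply 3% monthly interest)): balance=$494.86 total_interest=$44.86
After 5 (year_end (apply 12% annual interest)): balance=$554.24 total_interest=$104.24
After 6 (month_end (apply 3% monthly interest)): balance=$570.86 total_interest=$120.86
After 7 (month_end (apply 3% monthly interest)): balance=$587.98 total_interest=$137.98
After 8 (year_end (apply 12% annual interest)): balance=$658.53 total_interest=$208.53
After 9 (month_end (apply 3% monthly interest)): balance=$678.28 total_interest=$228.28
After 10 (month_end (apply 3% monthly interest)): balance=$698.62 total_interest=$248.62
After 11 (month_end (apply 3% monthly interest)): balance=$719.57 total_interest=$269.57
After 12 (deposit($200)): balance=$919.57 total_interest=$269.57

Answer: 269.57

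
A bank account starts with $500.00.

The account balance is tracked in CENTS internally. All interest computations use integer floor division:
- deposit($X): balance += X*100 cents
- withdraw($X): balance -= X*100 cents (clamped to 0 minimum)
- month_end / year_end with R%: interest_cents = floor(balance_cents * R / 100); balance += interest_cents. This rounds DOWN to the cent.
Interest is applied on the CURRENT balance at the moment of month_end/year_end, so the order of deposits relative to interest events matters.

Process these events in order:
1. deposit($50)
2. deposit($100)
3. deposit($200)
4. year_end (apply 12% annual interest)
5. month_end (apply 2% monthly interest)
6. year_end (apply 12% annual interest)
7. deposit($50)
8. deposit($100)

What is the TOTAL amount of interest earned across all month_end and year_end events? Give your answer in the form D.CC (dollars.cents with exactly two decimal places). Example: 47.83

Answer: 237.56

Derivation:
After 1 (deposit($50)): balance=$550.00 total_interest=$0.00
After 2 (deposit($100)): balance=$650.00 total_interest=$0.00
After 3 (deposit($200)): balance=$850.00 total_interest=$0.00
After 4 (year_end (apply 12% annual interest)): balance=$952.00 total_interest=$102.00
After 5 (month_end (apply 2% monthly interest)): balance=$971.04 total_interest=$121.04
After 6 (year_end (apply 12% annual interest)): balance=$1087.56 total_interest=$237.56
After 7 (deposit($50)): balance=$1137.56 total_interest=$237.56
After 8 (deposit($100)): balance=$1237.56 total_interest=$237.56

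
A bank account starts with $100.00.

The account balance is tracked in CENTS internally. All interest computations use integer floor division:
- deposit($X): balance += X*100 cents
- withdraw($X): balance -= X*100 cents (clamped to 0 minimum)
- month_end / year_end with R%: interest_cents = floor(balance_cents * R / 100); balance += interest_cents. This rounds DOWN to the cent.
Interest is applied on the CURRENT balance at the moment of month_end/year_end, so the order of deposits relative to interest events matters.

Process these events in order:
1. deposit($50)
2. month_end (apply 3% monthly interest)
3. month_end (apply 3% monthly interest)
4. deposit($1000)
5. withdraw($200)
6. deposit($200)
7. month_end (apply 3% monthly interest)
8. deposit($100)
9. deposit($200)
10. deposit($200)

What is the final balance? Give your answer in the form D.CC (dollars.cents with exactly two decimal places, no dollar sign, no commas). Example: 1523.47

After 1 (deposit($50)): balance=$150.00 total_interest=$0.00
After 2 (month_end (apply 3% monthly interest)): balance=$154.50 total_interest=$4.50
After 3 (month_end (apply 3% monthly interest)): balance=$159.13 total_interest=$9.13
After 4 (deposit($1000)): balance=$1159.13 total_interest=$9.13
After 5 (withdraw($200)): balance=$959.13 total_interest=$9.13
After 6 (deposit($200)): balance=$1159.13 total_interest=$9.13
After 7 (month_end (apply 3% monthly interest)): balance=$1193.90 total_interest=$43.90
After 8 (deposit($100)): balance=$1293.90 total_interest=$43.90
After 9 (deposit($200)): balance=$1493.90 total_interest=$43.90
After 10 (deposit($200)): balance=$1693.90 total_interest=$43.90

Answer: 1693.90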